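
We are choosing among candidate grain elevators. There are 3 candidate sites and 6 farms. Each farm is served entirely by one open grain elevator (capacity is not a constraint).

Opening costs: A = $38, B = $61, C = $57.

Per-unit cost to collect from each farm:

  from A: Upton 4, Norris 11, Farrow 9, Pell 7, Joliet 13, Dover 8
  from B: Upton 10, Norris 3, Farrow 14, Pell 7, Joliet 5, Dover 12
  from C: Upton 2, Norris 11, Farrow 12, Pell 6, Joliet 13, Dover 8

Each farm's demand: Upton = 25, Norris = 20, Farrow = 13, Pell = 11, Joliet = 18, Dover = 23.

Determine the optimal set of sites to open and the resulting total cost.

Open A, B and C; minimum total cost 723.

For any fixed open set, each farm goes to its cheapest open site; total = fixed + service.
{A, B, C}: Upton→C 2·25=50, Norris→B 3·20=60, Farrow→A 9·13=117, Pell→C 6·11=66, Joliet→B 5·18=90, Dover→A 8·23=184. Service 567; fixed 156; total 723.
{B, C}: Upton→C 2·25=50, Norris→B 3·20=60, Farrow→C 12·13=156, Pell→C 6·11=66, Joliet→B 5·18=90, Dover→C 8·23=184. Service 606; fixed 118; total 724.
{A, B}: service 628 + fixed 99 = 727
{A}: service 932 + fixed 38 = 970
No other subset beats 723.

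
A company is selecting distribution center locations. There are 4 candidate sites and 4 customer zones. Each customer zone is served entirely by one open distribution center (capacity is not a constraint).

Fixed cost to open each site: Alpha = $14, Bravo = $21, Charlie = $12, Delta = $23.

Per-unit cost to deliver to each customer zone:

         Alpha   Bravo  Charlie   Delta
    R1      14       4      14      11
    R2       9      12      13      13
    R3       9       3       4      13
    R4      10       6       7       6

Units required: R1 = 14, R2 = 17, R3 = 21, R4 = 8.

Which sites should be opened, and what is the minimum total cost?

Open Alpha and Bravo; minimum total cost 355.

For any fixed open set, each customer zone goes to its cheapest open site; total = fixed + service.
{Alpha, Bravo}: R1→Bravo 4·14=56, R2→Alpha 9·17=153, R3→Bravo 3·21=63, R4→Bravo 6·8=48. Service 320; fixed 35; total 355.
{Alpha, Bravo, Charlie}: R1→Bravo 4·14=56, R2→Alpha 9·17=153, R3→Bravo 3·21=63, R4→Bravo 6·8=48. Service 320; fixed 47; total 367.
{Alpha, Bravo, Delta}: service 320 + fixed 58 = 378
{Alpha, Bravo, Charlie, Delta}: R1→Bravo 4·14=56, R2→Alpha 9·17=153, R3→Bravo 3·21=63, R4→Bravo 6·8=48. Service 320; fixed 70; total 390.
No other subset beats 355.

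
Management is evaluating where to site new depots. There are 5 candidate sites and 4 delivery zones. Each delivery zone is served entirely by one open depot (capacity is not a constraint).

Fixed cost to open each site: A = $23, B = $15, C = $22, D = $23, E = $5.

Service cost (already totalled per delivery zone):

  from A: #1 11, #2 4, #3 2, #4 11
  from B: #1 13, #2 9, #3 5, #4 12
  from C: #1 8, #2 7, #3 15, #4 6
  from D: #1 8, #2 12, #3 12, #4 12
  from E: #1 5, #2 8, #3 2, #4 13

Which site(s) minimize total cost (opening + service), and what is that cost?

For any fixed open set, each delivery zone goes to its cheapest open site; total = fixed + service.
{E}: #1→E 5, #2→E 8, #3→E 2, #4→E 13. Service 28; fixed 5; total 33.
{B, E}: #1→E 5, #2→E 8, #3→E 2, #4→B 12. Service 27; fixed 20; total 47.
{C, E}: #1→E 5, #2→C 7, #3→E 2, #4→C 6. Service 20; fixed 27; total 47.
{A, B, C, D, E}: #1→E 5, #2→A 4, #3→A 2, #4→C 6. Service 17; fixed 88; total 105.
No other subset beats 33.

Open E only; minimum total cost 33.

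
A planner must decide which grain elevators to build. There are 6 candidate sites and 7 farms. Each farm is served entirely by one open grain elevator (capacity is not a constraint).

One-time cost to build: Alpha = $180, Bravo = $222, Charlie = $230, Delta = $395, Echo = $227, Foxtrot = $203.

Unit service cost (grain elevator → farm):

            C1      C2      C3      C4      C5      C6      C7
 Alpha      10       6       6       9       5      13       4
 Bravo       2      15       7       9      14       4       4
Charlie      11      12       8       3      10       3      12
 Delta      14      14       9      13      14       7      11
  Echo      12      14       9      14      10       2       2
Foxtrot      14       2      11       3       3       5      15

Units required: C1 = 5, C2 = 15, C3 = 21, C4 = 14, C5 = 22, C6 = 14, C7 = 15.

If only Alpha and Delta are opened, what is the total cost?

Each farm is assigned to its cheapest site among the open ones.
{Alpha, Delta}: C1→Alpha 10·5=50, C2→Alpha 6·15=90, C3→Alpha 6·21=126, C4→Alpha 9·14=126, C5→Alpha 5·22=110, C6→Delta 7·14=98, C7→Alpha 4·15=60. Service 660; fixed 575; total 1235.

Total cost: 1235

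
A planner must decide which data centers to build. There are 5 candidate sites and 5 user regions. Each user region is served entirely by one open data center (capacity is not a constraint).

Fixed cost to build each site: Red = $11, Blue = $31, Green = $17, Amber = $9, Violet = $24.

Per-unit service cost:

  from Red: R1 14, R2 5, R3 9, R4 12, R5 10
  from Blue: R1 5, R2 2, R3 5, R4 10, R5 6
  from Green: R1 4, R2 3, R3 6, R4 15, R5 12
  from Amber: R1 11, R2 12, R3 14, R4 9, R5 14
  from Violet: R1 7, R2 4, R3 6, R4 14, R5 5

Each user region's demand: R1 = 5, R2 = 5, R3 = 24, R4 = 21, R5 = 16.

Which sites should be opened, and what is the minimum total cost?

For any fixed open set, each user region goes to its cheapest open site; total = fixed + service.
{Blue, Amber}: R1→Blue 5·5=25, R2→Blue 2·5=10, R3→Blue 5·24=120, R4→Amber 9·21=189, R5→Blue 6·16=96. Service 440; fixed 40; total 480.
{Blue, Amber, Violet}: R1→Blue 5·5=25, R2→Blue 2·5=10, R3→Blue 5·24=120, R4→Amber 9·21=189, R5→Violet 5·16=80. Service 424; fixed 64; total 488.
{Red, Blue, Amber}: service 440 + fixed 51 = 491
{Red, Blue, Green, Amber, Violet}: R1→Green 4·5=20, R2→Blue 2·5=10, R3→Blue 5·24=120, R4→Amber 9·21=189, R5→Violet 5·16=80. Service 419; fixed 92; total 511.
No other subset beats 480.

Open Blue and Amber; minimum total cost 480.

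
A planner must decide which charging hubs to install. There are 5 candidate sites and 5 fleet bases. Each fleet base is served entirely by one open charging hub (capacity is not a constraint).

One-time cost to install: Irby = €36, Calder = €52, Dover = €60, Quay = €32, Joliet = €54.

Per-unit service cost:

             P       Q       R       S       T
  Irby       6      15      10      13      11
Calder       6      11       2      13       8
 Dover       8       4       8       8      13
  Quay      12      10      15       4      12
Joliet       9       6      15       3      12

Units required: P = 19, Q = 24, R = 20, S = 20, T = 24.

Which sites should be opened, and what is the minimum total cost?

For any fixed open set, each fleet base goes to its cheapest open site; total = fixed + service.
{Calder, Joliet}: P→Calder 6·19=114, Q→Joliet 6·24=144, R→Calder 2·20=40, S→Joliet 3·20=60, T→Calder 8·24=192. Service 550; fixed 106; total 656.
{Calder, Dover, Quay}: P→Calder 6·19=114, Q→Dover 4·24=96, R→Calder 2·20=40, S→Quay 4·20=80, T→Calder 8·24=192. Service 522; fixed 144; total 666.
{Calder, Dover, Joliet}: service 502 + fixed 166 = 668
{Irby, Calder, Dover, Quay, Joliet}: P→Irby 6·19=114, Q→Dover 4·24=96, R→Calder 2·20=40, S→Joliet 3·20=60, T→Calder 8·24=192. Service 502; fixed 234; total 736.
No other subset beats 656.

Open Calder and Joliet; minimum total cost 656.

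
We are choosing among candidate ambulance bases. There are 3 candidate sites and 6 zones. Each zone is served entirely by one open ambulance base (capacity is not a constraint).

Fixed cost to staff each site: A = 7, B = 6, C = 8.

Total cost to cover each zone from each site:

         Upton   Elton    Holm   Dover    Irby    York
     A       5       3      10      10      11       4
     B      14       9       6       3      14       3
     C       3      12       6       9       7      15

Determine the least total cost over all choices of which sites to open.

Minimum total cost: 44

For any fixed open set, each zone goes to its cheapest open site; total = fixed + service.
{A, B}: Upton→A 5, Elton→A 3, Holm→B 6, Dover→B 3, Irby→A 11, York→B 3. Service 31; fixed 13; total 44.
{B, C}: service 31 + fixed 14 = 45
{A, B, C}: Upton→C 3, Elton→A 3, Holm→B 6, Dover→B 3, Irby→C 7, York→B 3. Service 25; fixed 21; total 46.
{B}: service 49 + fixed 6 = 55
No other subset beats 44.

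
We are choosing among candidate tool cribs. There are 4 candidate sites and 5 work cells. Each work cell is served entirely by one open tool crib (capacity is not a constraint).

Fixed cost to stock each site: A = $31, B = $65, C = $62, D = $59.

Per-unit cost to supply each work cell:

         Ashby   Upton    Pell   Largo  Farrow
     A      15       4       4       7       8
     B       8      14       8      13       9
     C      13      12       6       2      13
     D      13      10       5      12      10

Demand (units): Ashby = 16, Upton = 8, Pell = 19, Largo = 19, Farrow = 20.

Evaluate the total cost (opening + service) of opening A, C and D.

Each work cell is assigned to its cheapest site among the open ones.
{A, C, D}: Ashby→C 13·16=208, Upton→A 4·8=32, Pell→A 4·19=76, Largo→C 2·19=38, Farrow→A 8·20=160. Service 514; fixed 152; total 666.

Total cost: 666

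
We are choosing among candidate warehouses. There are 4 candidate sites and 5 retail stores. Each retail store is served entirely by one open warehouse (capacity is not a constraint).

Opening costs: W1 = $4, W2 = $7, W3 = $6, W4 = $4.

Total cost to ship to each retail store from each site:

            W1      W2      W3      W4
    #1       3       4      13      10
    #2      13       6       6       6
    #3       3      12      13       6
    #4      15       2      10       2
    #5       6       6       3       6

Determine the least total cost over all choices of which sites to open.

Minimum total cost: 28

For any fixed open set, each retail store goes to its cheapest open site; total = fixed + service.
{W1, W4}: #1→W1 3, #2→W4 6, #3→W1 3, #4→W4 2, #5→W1 6. Service 20; fixed 8; total 28.
{W1, W2}: service 20 + fixed 11 = 31
{W1, W3, W4}: #1→W1 3, #2→W3 6, #3→W1 3, #4→W4 2, #5→W3 3. Service 17; fixed 14; total 31.
{W1, W2, W3, W4}: service 17 + fixed 21 = 38
(All 15 nonempty subsets were checked; W1 and W4 is lowest.)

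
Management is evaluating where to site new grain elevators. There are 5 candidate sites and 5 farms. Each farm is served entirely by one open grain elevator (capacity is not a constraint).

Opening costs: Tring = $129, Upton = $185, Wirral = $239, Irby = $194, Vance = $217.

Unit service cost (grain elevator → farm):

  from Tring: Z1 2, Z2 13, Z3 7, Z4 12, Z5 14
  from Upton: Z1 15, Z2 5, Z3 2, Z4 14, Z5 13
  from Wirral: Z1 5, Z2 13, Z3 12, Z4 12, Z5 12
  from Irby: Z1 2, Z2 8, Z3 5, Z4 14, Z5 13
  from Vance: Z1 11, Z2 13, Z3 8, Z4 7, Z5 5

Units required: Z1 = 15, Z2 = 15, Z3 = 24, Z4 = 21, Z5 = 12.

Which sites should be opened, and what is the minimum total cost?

For any fixed open set, each farm goes to its cheapest open site; total = fixed + service.
{Tring, Upton}: Z1→Tring 2·15=30, Z2→Upton 5·15=75, Z3→Upton 2·24=48, Z4→Tring 12·21=252, Z5→Upton 13·12=156. Service 561; fixed 314; total 875.
{Irby, Vance}: Z1→Irby 2·15=30, Z2→Irby 8·15=120, Z3→Irby 5·24=120, Z4→Vance 7·21=147, Z5→Vance 5·12=60. Service 477; fixed 411; total 888.
{Tring, Upton, Vance}: service 360 + fixed 531 = 891
{Tring, Upton, Wirral, Irby, Vance}: service 360 + fixed 964 = 1324
No other subset beats 875.

Open Tring and Upton; minimum total cost 875.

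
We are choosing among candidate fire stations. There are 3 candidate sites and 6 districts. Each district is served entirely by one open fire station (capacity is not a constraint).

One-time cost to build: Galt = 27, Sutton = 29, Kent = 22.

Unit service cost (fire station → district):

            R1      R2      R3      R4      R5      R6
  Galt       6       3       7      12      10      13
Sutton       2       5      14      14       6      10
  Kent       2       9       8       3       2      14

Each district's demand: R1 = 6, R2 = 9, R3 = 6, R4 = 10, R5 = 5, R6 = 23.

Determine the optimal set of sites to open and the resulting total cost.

For any fixed open set, each district goes to its cheapest open site; total = fixed + service.
{Sutton, Kent}: R1→Sutton 2·6=12, R2→Sutton 5·9=45, R3→Kent 8·6=48, R4→Kent 3·10=30, R5→Kent 2·5=10, R6→Sutton 10·23=230. Service 375; fixed 51; total 426.
{Galt, Sutton, Kent}: service 351 + fixed 78 = 429
{Galt, Kent}: service 420 + fixed 49 = 469
{Kent}: service 503 + fixed 22 = 525
No other subset beats 426.

Open Sutton and Kent; minimum total cost 426.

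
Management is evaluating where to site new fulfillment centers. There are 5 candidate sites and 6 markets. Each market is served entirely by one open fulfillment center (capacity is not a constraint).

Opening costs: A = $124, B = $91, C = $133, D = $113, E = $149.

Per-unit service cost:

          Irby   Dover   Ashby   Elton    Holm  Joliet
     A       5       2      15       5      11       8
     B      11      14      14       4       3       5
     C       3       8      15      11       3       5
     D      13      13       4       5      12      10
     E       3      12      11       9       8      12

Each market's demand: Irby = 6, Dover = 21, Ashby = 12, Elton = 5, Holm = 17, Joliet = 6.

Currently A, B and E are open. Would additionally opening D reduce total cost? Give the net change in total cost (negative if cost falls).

Current service cost with {A, B, E}: 293.
Adding D: each market re-picks its cheapest; new service cost 209, saving 84.
Extra fixed cost: 113. Net change = 113 − 84 = 29.
(Totals: 657 → 686.)

No — net change +29 (cost rises by 29).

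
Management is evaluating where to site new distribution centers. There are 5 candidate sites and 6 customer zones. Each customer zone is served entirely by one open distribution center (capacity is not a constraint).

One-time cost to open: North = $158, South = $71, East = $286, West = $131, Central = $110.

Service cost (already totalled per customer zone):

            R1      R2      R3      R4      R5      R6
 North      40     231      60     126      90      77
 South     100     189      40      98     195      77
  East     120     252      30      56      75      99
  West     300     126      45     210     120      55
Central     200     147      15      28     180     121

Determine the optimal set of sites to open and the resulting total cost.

Open North and Central; minimum total cost 665.

For any fixed open set, each customer zone goes to its cheapest open site; total = fixed + service.
{North, Central}: R1→North 40, R2→Central 147, R3→Central 15, R4→Central 28, R5→North 90, R6→North 77. Service 397; fixed 268; total 665.
{South, Central}: service 547 + fixed 181 = 728
{North, South, Central}: service 397 + fixed 339 = 736
{North, South, East, West, Central}: service 339 + fixed 756 = 1095
No other subset beats 665.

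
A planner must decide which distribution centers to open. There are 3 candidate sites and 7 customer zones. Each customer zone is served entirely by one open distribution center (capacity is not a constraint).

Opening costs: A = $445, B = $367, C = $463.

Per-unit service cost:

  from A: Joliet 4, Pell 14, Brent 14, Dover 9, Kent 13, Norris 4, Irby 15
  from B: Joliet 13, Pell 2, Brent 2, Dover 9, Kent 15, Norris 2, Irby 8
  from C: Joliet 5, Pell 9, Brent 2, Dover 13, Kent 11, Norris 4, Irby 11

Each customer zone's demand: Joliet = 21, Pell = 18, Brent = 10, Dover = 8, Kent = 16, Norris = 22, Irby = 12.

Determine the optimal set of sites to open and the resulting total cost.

Open B only; minimum total cost 1148.

For any fixed open set, each customer zone goes to its cheapest open site; total = fixed + service.
{B}: Joliet→B 13·21=273, Pell→B 2·18=36, Brent→B 2·10=20, Dover→B 9·8=72, Kent→B 15·16=240, Norris→B 2·22=44, Irby→B 8·12=96. Service 781; fixed 367; total 1148.
{C}: service 787 + fixed 463 = 1250
{A, B}: service 560 + fixed 812 = 1372
{A, B, C}: service 528 + fixed 1275 = 1803
No other subset beats 1148.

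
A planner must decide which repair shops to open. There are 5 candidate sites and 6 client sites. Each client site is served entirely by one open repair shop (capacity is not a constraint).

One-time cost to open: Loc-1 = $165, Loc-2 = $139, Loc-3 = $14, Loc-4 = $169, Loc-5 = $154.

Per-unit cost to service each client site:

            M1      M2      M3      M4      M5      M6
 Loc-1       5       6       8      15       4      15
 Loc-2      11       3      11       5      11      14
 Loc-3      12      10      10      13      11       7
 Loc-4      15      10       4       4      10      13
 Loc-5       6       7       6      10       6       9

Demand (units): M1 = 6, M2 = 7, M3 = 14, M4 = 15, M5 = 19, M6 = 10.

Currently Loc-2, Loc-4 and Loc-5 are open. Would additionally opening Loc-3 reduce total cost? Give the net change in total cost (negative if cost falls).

Yes — net change −6 (cost falls by 6).

Current service cost with {Loc-2, Loc-4, Loc-5}: 377.
Adding Loc-3: each client site re-picks its cheapest; new service cost 357, saving 20.
Extra fixed cost: 14. Net change = 14 − 20 = -6.
(Totals: 839 → 833.)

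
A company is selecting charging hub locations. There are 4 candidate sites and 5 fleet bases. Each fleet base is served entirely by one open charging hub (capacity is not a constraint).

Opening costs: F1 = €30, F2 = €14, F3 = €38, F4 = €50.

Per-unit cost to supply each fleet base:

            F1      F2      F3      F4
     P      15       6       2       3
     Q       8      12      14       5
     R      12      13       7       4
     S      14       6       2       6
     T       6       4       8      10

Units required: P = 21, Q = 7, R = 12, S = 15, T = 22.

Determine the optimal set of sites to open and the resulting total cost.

Open F2, F3 and F4; minimum total cost 345.

For any fixed open set, each fleet base goes to its cheapest open site; total = fixed + service.
{F2, F3, F4}: P→F3 2·21=42, Q→F4 5·7=35, R→F4 4·12=48, S→F3 2·15=30, T→F2 4·22=88. Service 243; fixed 102; total 345.
{F1, F2, F3, F4}: service 243 + fixed 132 = 375
{F2, F3}: service 328 + fixed 52 = 380
{F2}: service 544 + fixed 14 = 558
No other subset beats 345.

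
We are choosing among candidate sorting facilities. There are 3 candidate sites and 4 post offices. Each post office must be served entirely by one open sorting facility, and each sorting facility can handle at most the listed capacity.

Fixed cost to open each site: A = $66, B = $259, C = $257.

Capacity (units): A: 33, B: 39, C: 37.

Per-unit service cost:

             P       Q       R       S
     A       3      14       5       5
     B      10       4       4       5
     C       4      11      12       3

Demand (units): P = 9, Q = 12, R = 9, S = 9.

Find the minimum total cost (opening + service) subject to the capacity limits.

Minimum total cost: 478

Open {B}: P→B 10·9=90, Q→B 4·12=48, R→B 4·9=36, S→B 5·9=45.
Loads: B carries 39/39. Service 219; fixed 259; total 478.
Next best feasible plan costs 481.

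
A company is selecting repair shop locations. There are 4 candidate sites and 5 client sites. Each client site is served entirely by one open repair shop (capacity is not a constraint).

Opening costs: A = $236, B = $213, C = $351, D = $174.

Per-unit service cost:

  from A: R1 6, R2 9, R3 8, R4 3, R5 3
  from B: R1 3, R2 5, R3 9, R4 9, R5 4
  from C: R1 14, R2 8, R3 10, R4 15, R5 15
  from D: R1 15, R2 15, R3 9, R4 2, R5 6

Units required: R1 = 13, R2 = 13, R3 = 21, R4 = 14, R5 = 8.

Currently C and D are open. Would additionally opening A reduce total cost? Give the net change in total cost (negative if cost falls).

No — net change +87 (cost rises by 87).

Current service cost with {C, D}: 551.
Adding A: each client site re-picks its cheapest; new service cost 402, saving 149.
Extra fixed cost: 236. Net change = 236 − 149 = 87.
(Totals: 1076 → 1163.)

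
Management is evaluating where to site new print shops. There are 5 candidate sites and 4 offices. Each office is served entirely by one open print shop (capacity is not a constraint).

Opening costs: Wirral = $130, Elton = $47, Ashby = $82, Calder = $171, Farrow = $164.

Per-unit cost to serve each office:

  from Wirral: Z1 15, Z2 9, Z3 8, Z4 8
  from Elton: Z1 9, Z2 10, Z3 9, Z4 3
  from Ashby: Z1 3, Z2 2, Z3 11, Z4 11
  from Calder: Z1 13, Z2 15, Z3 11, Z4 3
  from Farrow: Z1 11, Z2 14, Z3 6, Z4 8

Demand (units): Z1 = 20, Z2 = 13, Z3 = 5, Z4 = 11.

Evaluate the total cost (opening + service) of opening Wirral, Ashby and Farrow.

Total cost: 580

Each office is assigned to its cheapest site among the open ones.
{Wirral, Ashby, Farrow}: Z1→Ashby 3·20=60, Z2→Ashby 2·13=26, Z3→Farrow 6·5=30, Z4→Wirral 8·11=88. Service 204; fixed 376; total 580.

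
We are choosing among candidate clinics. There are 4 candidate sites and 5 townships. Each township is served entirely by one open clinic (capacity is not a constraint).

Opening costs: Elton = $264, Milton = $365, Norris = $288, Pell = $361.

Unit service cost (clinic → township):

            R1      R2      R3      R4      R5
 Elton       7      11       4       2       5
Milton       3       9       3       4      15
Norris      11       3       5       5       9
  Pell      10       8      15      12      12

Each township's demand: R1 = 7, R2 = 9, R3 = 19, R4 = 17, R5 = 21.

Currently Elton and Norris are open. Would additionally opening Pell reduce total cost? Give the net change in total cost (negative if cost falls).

Current service cost with {Elton, Norris}: 291.
Adding Pell: each township re-picks its cheapest; new service cost 291, saving 0.
Extra fixed cost: 361. Net change = 361 − 0 = 361.
(Totals: 843 → 1204.)

No — net change +361 (cost rises by 361).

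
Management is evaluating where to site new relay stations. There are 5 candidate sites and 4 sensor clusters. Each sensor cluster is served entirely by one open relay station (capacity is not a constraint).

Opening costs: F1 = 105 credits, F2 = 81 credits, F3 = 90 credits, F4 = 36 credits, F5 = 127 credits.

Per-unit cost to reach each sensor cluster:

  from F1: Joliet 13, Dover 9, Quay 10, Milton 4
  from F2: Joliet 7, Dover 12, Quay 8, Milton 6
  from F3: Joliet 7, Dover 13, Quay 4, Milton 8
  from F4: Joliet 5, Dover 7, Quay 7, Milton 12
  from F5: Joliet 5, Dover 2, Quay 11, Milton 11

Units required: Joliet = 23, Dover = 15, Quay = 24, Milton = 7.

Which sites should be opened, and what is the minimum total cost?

Open F3 and F4; minimum total cost 498.

For any fixed open set, each sensor cluster goes to its cheapest open site; total = fixed + service.
{F3, F4}: Joliet→F4 5·23=115, Dover→F4 7·15=105, Quay→F3 4·24=96, Milton→F3 8·7=56. Service 372; fixed 126; total 498.
{F4}: service 472 + fixed 36 = 508
{F3, F5}: service 297 + fixed 217 = 514
{F1, F2, F3, F4, F5}: service 269 + fixed 439 = 708
No other subset beats 498.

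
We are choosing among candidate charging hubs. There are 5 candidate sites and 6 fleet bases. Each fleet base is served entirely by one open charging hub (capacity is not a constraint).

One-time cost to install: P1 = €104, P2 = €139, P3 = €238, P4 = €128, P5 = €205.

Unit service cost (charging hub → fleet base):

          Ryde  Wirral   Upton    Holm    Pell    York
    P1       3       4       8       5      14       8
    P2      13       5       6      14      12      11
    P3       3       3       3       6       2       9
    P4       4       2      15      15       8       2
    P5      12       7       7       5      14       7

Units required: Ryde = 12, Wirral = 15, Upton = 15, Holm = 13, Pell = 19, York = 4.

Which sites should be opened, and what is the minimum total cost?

For any fixed open set, each fleet base goes to its cheapest open site; total = fixed + service.
{P3}: Ryde→P3 3·12=36, Wirral→P3 3·15=45, Upton→P3 3·15=45, Holm→P3 6·13=78, Pell→P3 2·19=38, York→P3 9·4=36. Service 278; fixed 238; total 516.
{P3, P4}: Ryde→P3 3·12=36, Wirral→P4 2·15=30, Upton→P3 3·15=45, Holm→P3 6·13=78, Pell→P3 2·19=38, York→P4 2·4=8. Service 235; fixed 366; total 601.
{P1, P3}: service 261 + fixed 342 = 603
{P1, P2, P3, P4, P5}: service 222 + fixed 814 = 1036
No other subset beats 516.

Open P3 only; minimum total cost 516.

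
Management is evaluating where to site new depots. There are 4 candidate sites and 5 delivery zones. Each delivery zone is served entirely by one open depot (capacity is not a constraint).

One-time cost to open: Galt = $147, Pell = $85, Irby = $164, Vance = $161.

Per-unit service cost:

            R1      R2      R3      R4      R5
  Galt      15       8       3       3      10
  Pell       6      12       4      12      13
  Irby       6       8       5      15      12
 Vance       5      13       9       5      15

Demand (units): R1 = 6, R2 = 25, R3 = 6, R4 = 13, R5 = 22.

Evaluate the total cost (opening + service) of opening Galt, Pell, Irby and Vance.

Each delivery zone is assigned to its cheapest site among the open ones.
{Galt, Pell, Irby, Vance}: R1→Vance 5·6=30, R2→Galt 8·25=200, R3→Galt 3·6=18, R4→Galt 3·13=39, R5→Galt 10·22=220. Service 507; fixed 557; total 1064.

Total cost: 1064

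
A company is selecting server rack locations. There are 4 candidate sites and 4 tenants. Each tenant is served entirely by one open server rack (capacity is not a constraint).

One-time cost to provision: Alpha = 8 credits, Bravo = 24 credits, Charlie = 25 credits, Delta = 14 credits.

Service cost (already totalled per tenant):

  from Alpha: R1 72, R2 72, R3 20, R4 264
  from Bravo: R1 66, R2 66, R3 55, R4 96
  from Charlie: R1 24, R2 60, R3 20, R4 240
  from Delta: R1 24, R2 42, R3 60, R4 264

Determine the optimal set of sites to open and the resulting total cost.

Open Alpha, Bravo and Delta; minimum total cost 228.

For any fixed open set, each tenant goes to its cheapest open site; total = fixed + service.
{Alpha, Bravo, Delta}: R1→Delta 24, R2→Delta 42, R3→Alpha 20, R4→Bravo 96. Service 182; fixed 46; total 228.
{Bravo, Charlie, Delta}: service 182 + fixed 63 = 245
{Bravo, Charlie}: service 200 + fixed 49 = 249
{Alpha, Bravo, Charlie, Delta}: service 182 + fixed 71 = 253
No other subset beats 228.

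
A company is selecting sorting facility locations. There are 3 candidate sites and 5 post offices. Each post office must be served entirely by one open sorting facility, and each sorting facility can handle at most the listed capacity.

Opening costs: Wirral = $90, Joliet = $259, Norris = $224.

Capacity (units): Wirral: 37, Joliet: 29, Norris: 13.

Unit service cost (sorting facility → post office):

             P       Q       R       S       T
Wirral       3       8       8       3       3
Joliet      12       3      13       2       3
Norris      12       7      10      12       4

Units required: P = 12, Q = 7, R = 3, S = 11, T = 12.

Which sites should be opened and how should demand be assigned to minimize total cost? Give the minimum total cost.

Open {Wirral, Joliet}: P→Wirral 3·12=36, Q→Joliet 3·7=21, R→Wirral 8·3=24, S→Joliet 2·11=22, T→Wirral 3·12=36.
Loads: Wirral carries 27/37, Joliet carries 18/29. Service 139; fixed 349; total 488.
Next best feasible plan costs 498.

Minimum total cost: 488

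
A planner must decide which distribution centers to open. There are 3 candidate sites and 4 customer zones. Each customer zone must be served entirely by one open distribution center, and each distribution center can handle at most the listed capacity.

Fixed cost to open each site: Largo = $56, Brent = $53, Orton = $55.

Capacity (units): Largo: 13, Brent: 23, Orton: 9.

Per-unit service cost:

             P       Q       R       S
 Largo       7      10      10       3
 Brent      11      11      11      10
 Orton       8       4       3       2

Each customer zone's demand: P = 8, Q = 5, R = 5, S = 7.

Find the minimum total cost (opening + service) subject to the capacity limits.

Open {Brent, Orton}: P→Brent 11·8=88, Q→Brent 11·5=55, R→Brent 11·5=55, S→Orton 2·7=14.
Loads: Brent carries 18/23, Orton carries 7/9. Service 212; fixed 108; total 320.
Next best feasible plan costs 323.

Minimum total cost: 320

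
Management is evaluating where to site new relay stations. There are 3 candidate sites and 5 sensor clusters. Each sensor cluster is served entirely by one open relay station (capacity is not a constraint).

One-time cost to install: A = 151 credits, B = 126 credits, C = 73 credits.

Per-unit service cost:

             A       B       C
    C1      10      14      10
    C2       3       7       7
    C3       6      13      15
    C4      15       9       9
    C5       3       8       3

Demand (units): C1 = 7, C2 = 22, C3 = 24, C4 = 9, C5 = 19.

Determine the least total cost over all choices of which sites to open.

Minimum total cost: 623

For any fixed open set, each sensor cluster goes to its cheapest open site; total = fixed + service.
{A}: C1→A 10·7=70, C2→A 3·22=66, C3→A 6·24=144, C4→A 15·9=135, C5→A 3·19=57. Service 472; fixed 151; total 623.
{A, C}: service 418 + fixed 224 = 642
{A, B}: service 418 + fixed 277 = 695
{A, B, C}: C1→A 10·7=70, C2→A 3·22=66, C3→A 6·24=144, C4→B 9·9=81, C5→A 3·19=57. Service 418; fixed 350; total 768.
(All 7 nonempty subsets were checked; A only is lowest.)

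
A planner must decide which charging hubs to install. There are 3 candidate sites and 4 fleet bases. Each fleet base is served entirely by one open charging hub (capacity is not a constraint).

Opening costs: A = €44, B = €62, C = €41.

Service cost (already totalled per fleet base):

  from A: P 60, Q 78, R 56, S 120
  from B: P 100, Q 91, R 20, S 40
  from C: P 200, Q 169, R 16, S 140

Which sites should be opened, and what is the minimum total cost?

Open A and B; minimum total cost 304.

For any fixed open set, each fleet base goes to its cheapest open site; total = fixed + service.
{A, B}: P→A 60, Q→A 78, R→B 20, S→B 40. Service 198; fixed 106; total 304.
{B}: service 251 + fixed 62 = 313
{A, B, C}: service 194 + fixed 147 = 341
{C}: service 525 + fixed 41 = 566
(All 7 nonempty subsets were checked; A and B is lowest.)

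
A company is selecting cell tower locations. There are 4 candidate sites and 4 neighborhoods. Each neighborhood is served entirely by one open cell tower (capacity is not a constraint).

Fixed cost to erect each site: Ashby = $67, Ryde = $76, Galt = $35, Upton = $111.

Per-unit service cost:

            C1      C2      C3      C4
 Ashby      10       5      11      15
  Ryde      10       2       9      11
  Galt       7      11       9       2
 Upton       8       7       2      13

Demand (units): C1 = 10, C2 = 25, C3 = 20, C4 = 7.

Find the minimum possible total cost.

Minimum total cost: 396

For any fixed open set, each neighborhood goes to its cheapest open site; total = fixed + service.
{Ryde, Galt, Upton}: C1→Galt 7·10=70, C2→Ryde 2·25=50, C3→Upton 2·20=40, C4→Galt 2·7=14. Service 174; fixed 222; total 396.
{Ryde, Galt}: service 314 + fixed 111 = 425
{Ryde, Upton}: C1→Upton 8·10=80, C2→Ryde 2·25=50, C3→Upton 2·20=40, C4→Ryde 11·7=77. Service 247; fixed 187; total 434.
{Ashby, Ryde, Galt, Upton}: C1→Galt 7·10=70, C2→Ryde 2·25=50, C3→Upton 2·20=40, C4→Galt 2·7=14. Service 174; fixed 289; total 463.
No other subset beats 396.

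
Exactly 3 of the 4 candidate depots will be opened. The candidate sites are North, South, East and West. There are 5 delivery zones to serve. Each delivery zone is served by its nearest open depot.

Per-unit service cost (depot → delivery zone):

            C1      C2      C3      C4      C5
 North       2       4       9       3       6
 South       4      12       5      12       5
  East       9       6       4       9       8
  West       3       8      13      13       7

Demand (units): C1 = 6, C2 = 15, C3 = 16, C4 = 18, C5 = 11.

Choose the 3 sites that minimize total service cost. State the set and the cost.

Choose North, South and East; total service cost 245.

With exactly 3 open, each delivery zone uses its cheapest among the chosen.
{North, South, East}: C1→North 2·6=12, C2→North 4·15=60, C3→East 4·16=64, C4→North 3·18=54, C5→South 5·11=55. Service cost 245.
{North, East, West}: service cost 256
{North, South, West}: service cost 261
Among all 4 size-3 choices, {North, South, East} is lowest.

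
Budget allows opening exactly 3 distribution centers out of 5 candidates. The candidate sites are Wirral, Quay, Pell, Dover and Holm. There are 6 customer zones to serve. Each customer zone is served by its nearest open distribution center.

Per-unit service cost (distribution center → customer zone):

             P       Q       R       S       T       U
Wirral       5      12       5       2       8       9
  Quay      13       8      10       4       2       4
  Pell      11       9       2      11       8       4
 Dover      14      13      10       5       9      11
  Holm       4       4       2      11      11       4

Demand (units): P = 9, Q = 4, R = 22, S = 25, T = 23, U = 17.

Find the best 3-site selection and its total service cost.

With exactly 3 open, each customer zone uses its cheapest among the chosen.
{Wirral, Quay, Holm}: P→Holm 4·9=36, Q→Holm 4·4=16, R→Holm 2·22=44, S→Wirral 2·25=50, T→Quay 2·23=46, U→Quay 4·17=68. Service cost 260.
{Wirral, Quay, Pell}: service cost 285
{Quay, Pell, Holm}: service cost 310
Among all 10 size-3 choices, {Wirral, Quay, Holm} is lowest.

Choose Wirral, Quay and Holm; total service cost 260.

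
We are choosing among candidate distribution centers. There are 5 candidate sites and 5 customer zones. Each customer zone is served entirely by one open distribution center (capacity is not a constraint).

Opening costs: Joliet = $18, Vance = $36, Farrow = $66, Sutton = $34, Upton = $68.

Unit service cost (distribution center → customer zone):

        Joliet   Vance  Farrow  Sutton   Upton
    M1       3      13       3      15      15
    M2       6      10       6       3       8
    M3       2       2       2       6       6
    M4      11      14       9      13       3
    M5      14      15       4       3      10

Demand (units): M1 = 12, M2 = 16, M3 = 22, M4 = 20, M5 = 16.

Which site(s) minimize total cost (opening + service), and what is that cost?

For any fixed open set, each customer zone goes to its cheapest open site; total = fixed + service.
{Joliet, Sutton, Upton}: M1→Joliet 3·12=36, M2→Sutton 3·16=48, M3→Joliet 2·22=44, M4→Upton 3·20=60, M5→Sutton 3·16=48. Service 236; fixed 120; total 356.
{Joliet, Vance, Sutton, Upton}: M1→Joliet 3·12=36, M2→Sutton 3·16=48, M3→Joliet 2·22=44, M4→Upton 3·20=60, M5→Sutton 3·16=48. Service 236; fixed 156; total 392.
{Farrow, Sutton, Upton}: service 236 + fixed 168 = 404
{Joliet, Vance, Farrow, Sutton, Upton}: service 236 + fixed 222 = 458
No other subset beats 356.

Open Joliet, Sutton and Upton; minimum total cost 356.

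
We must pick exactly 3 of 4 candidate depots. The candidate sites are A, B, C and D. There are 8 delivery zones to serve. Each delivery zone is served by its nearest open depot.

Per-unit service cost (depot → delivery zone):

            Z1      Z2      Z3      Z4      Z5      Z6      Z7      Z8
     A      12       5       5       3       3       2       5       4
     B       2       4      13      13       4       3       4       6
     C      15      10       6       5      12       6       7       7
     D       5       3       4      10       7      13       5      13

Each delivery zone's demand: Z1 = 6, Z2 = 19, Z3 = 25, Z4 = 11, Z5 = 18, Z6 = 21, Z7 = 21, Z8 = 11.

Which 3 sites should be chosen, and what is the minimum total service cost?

Choose A, B and D; total service cost 426.

With exactly 3 open, each delivery zone uses its cheapest among the chosen.
{A, B, D}: Z1→B 2·6=12, Z2→D 3·19=57, Z3→D 4·25=100, Z4→A 3·11=33, Z5→A 3·18=54, Z6→A 2·21=42, Z7→B 4·21=84, Z8→A 4·11=44. Service cost 426.
{A, C, D}: service cost 465
{A, B, C}: service cost 470
Among all 4 size-3 choices, {A, B, D} is lowest.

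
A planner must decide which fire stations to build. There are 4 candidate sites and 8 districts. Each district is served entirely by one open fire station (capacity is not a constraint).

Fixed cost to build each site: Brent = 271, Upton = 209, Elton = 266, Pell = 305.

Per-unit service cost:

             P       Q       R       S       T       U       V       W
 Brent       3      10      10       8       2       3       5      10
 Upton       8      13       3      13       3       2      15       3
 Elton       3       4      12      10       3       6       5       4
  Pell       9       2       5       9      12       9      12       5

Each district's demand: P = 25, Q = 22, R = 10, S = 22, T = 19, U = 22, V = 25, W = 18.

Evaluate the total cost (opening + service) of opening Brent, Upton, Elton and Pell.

Each district is assigned to its cheapest site among the open ones.
{Brent, Upton, Elton, Pell}: P→Brent 3·25=75, Q→Pell 2·22=44, R→Upton 3·10=30, S→Brent 8·22=176, T→Brent 2·19=38, U→Upton 2·22=44, V→Brent 5·25=125, W→Upton 3·18=54. Service 586; fixed 1051; total 1637.

Total cost: 1637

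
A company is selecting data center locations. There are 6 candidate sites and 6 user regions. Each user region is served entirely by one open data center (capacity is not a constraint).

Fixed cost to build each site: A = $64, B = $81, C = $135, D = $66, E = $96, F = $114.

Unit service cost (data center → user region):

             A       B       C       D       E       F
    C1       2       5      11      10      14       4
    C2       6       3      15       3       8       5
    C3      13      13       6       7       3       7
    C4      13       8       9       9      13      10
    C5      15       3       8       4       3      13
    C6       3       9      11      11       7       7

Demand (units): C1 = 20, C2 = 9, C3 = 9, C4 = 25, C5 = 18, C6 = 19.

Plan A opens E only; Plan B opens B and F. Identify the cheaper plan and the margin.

Plan B is cheaper by 235.

Plan A: {E}: C1→E 14·20=280, C2→E 8·9=72, C3→E 3·9=27, C4→E 13·25=325, C5→E 3·18=54, C6→E 7·19=133. Service 891; fixed 96; total 987.
Plan B: {B, F}: C1→F 4·20=80, C2→B 3·9=27, C3→F 7·9=63, C4→B 8·25=200, C5→B 3·18=54, C6→F 7·19=133. Service 557; fixed 195; total 752.
Difference: |987 − 752| = 235.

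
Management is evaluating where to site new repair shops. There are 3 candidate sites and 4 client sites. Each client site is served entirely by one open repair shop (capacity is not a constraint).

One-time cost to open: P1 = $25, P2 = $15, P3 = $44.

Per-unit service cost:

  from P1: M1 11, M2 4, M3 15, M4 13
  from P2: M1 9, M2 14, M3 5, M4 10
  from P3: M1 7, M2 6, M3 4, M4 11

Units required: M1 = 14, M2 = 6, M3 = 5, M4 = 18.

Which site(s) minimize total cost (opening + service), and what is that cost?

For any fixed open set, each client site goes to its cheapest open site; total = fixed + service.
{P2, P3}: M1→P3 7·14=98, M2→P3 6·6=36, M3→P3 4·5=20, M4→P2 10·18=180. Service 334; fixed 59; total 393.
{P1, P2}: service 355 + fixed 40 = 395
{P3}: service 352 + fixed 44 = 396
{P1, P2, P3}: service 322 + fixed 84 = 406
(All 7 nonempty subsets were checked; P2 and P3 is lowest.)

Open P2 and P3; minimum total cost 393.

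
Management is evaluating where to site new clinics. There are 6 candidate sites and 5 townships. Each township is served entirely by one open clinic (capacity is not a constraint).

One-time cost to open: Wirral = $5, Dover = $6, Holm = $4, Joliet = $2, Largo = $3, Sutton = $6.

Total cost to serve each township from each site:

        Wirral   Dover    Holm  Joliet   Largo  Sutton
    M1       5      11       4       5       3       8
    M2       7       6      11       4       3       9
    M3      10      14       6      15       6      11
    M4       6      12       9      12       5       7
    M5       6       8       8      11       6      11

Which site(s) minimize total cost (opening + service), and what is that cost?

Open Largo only; minimum total cost 26.

For any fixed open set, each township goes to its cheapest open site; total = fixed + service.
{Largo}: M1→Largo 3, M2→Largo 3, M3→Largo 6, M4→Largo 5, M5→Largo 6. Service 23; fixed 3; total 26.
{Joliet, Largo}: M1→Largo 3, M2→Largo 3, M3→Largo 6, M4→Largo 5, M5→Largo 6. Service 23; fixed 5; total 28.
{Holm, Largo}: service 23 + fixed 7 = 30
{Wirral, Dover, Holm, Joliet, Largo, Sutton}: service 23 + fixed 26 = 49
No other subset beats 26.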